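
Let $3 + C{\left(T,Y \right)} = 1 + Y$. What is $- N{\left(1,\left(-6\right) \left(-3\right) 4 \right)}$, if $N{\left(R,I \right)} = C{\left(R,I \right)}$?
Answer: $-70$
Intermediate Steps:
$C{\left(T,Y \right)} = -2 + Y$ ($C{\left(T,Y \right)} = -3 + \left(1 + Y\right) = -2 + Y$)
$N{\left(R,I \right)} = -2 + I$
$- N{\left(1,\left(-6\right) \left(-3\right) 4 \right)} = - (-2 + \left(-6\right) \left(-3\right) 4) = - (-2 + 18 \cdot 4) = - (-2 + 72) = \left(-1\right) 70 = -70$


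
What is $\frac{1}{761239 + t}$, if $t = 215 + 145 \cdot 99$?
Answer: $\frac{1}{775809} \approx 1.289 \cdot 10^{-6}$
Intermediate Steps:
$t = 14570$ ($t = 215 + 14355 = 14570$)
$\frac{1}{761239 + t} = \frac{1}{761239 + 14570} = \frac{1}{775809}$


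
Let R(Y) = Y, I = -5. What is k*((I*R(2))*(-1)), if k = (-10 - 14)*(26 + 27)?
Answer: -12720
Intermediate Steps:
k = -1272 (k = -24*53 = -1272)
k*((I*R(2))*(-1)) = -1272*(-5*2)*(-1) = -(-12720)*(-1) = -1272*10 = -12720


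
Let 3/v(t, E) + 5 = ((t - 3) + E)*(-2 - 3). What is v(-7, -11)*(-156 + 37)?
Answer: -357/100 ≈ -3.5700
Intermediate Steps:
v(t, E) = 3/(10 - 5*E - 5*t) (v(t, E) = 3/(-5 + ((t - 3) + E)*(-2 - 3)) = 3/(-5 + ((-3 + t) + E)*(-5)) = 3/(-5 + (-3 + E + t)*(-5)) = 3/(-5 + (15 - 5*E - 5*t)) = 3/(10 - 5*E - 5*t))
v(-7, -11)*(-156 + 37) = (-3/(-10 + 5*(-11) + 5*(-7)))*(-156 + 37) = -3/(-10 - 55 - 35)*(-119) = -3/(-100)*(-119) = -3*(-1/100)*(-119) = (3/100)*(-119) = -357/100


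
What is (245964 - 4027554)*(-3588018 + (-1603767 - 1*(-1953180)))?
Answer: 12247076281950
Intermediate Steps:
(245964 - 4027554)*(-3588018 + (-1603767 - 1*(-1953180))) = -3781590*(-3588018 + (-1603767 + 1953180)) = -3781590*(-3588018 + 349413) = -3781590*(-3238605) = 12247076281950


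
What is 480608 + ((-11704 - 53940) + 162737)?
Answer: 577701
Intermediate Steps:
480608 + ((-11704 - 53940) + 162737) = 480608 + (-65644 + 162737) = 480608 + 97093 = 577701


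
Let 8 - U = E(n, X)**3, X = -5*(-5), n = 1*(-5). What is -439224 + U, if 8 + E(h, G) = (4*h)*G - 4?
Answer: 133778512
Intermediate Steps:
n = -5
X = 25
E(h, G) = -12 + 4*G*h (E(h, G) = -8 + ((4*h)*G - 4) = -8 + (4*G*h - 4) = -8 + (-4 + 4*G*h) = -12 + 4*G*h)
U = 134217736 (U = 8 - (-12 + 4*25*(-5))**3 = 8 - (-12 - 500)**3 = 8 - 1*(-512)**3 = 8 - 1*(-134217728) = 8 + 134217728 = 134217736)
-439224 + U = -439224 + 134217736 = 133778512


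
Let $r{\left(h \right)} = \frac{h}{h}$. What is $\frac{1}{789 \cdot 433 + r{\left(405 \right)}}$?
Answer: $\frac{1}{341638} \approx 2.9271 \cdot 10^{-6}$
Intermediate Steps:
$r{\left(h \right)} = 1$
$\frac{1}{789 \cdot 433 + r{\left(405 \right)}} = \frac{1}{789 \cdot 433 + 1} = \frac{1}{341637 + 1} = \frac{1}{341638}$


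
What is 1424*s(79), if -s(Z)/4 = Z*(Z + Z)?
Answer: -71097472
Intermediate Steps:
s(Z) = -8*Z² (s(Z) = -4*Z*(Z + Z) = -4*Z*2*Z = -8*Z²)
1424*s(79) = 1424*(-8*79²) = 1424*(-8*6241) = 1424*(-49928) = -71097472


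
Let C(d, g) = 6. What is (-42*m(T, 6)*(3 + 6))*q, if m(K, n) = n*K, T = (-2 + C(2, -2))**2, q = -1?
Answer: 36288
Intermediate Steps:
T = 16 (T = (-2 + 6)**2 = 4**2 = 16)
m(K, n) = K*n
(-42*m(T, 6)*(3 + 6))*q = -42*16*6*(3 + 6)*(-1) = -4032*9*(-1) = -42*864*(-1) = -36288*(-1) = 36288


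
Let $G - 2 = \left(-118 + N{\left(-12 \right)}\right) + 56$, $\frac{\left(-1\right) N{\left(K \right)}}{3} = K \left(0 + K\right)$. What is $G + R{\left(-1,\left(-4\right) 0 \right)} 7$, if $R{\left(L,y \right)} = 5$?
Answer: $-457$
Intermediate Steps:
$N{\left(K \right)} = - 3 K^{2}$ ($N{\left(K \right)} = - 3 K \left(0 + K\right) = - 3 K K = - 3 K^{2}$)
$G = -492$ ($G = 2 + \left(\left(-118 - 3 \left(-12\right)^{2}\right) + 56\right) = 2 + \left(\left(-118 - 432\right) + 56\right) = 2 + \left(-550 + 56\right) = 2 - 494 = -492$)
$G + R{\left(-1,\left(-4\right) 0 \right)} 7 = -492 + 5 \cdot 7 = -492 + 35 = -457$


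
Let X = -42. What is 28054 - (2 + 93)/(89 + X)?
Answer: 1318443/47 ≈ 28052.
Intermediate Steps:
28054 - (2 + 93)/(89 + X) = 28054 - (2 + 93)/(89 - 42) = 28054 - 95/47 = 1318443/47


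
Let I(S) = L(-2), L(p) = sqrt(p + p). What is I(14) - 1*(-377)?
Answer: 377 + 2*I ≈ 377.0 + 2.0*I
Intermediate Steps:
L(p) = sqrt(2)*sqrt(p) (L(p) = sqrt(2*p) = sqrt(2)*sqrt(p))
I(S) = 2*I (I(S) = sqrt(2)*sqrt(-2) = sqrt(2)*(I*sqrt(2)) = 2*I)
I(14) - 1*(-377) = 2*I - 1*(-377) = 2*I + 377 = 377 + 2*I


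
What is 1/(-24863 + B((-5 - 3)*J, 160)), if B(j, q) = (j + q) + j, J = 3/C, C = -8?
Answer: -1/24697 ≈ -4.0491e-5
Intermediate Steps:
J = -3/8 (J = 3/(-8) = 3*(-⅛) = -3/8 ≈ -0.37500)
B(j, q) = q + 2*j
1/(-24863 + B((-5 - 3)*J, 160)) = 1/(-24863 + (160 + 2*((-5 - 3)*(-3/8)))) = 1/(-24863 + (160 + 2*(-8*(-3/8)))) = 1/(-24863 + (160 + 2*3)) = 1/(-24863 + (160 + 6)) = 1/(-24863 + 166) = 1/(-24697) = -1/24697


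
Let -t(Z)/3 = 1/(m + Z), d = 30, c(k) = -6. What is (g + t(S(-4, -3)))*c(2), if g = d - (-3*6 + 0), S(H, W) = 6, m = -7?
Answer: -306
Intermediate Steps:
t(Z) = -3/(-7 + Z)
g = 48 (g = 30 - (-3*6 + 0) = 30 - (-18 + 0) = 30 - 1*(-18) = 30 + 18 = 48)
(g + t(S(-4, -3)))*c(2) = (48 - 3/(-7 + 6))*(-6) = (48 - 3/(-1))*(-6) = (48 - 3*(-1))*(-6) = (48 + 3)*(-6) = 51*(-6) = -306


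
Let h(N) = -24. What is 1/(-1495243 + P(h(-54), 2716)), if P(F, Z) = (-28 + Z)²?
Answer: 1/5730101 ≈ 1.7452e-7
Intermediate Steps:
1/(-1495243 + P(h(-54), 2716)) = 1/(-1495243 + (-28 + 2716)²) = 1/(-1495243 + 2688²) = 1/(-1495243 + 7225344) = 1/5730101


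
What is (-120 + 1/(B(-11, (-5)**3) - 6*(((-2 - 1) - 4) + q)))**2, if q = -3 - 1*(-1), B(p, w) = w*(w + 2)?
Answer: 3427974487441/238054041 ≈ 14400.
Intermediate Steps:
B(p, w) = w*(2 + w)
q = -2 (q = -3 + 1 = -2)
(-120 + 1/(B(-11, (-5)**3) - 6*(((-2 - 1) - 4) + q)))**2 = (-120 + 1/((-5)**3*(2 + (-5)**3) - 6*(((-2 - 1) - 4) - 2)))**2 = (-120 + 1/(-125*(2 - 125) - 6*((-3 - 4) - 2)))**2 = (-120 + 1/(-125*(-123) - 6*(-7 - 2)))**2 = (-120 + 1/(15375 - 6*(-9)))**2 = (-120 + 1/(15375 + 54))**2 = (-120 + 1/15429)**2 = (-1851479/15429)**2 = 3427974487441/238054041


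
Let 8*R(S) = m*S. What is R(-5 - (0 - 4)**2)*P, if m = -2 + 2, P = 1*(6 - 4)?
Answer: 0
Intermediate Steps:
P = 2 (P = 1*2 = 2)
m = 0
R(S) = 0 (R(S) = (0*S)/8 = (1/8)*0 = 0)
R(-5 - (0 - 4)**2)*P = 0*2 = 0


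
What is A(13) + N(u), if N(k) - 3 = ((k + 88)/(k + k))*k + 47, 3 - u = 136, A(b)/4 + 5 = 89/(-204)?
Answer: 587/102 ≈ 5.7549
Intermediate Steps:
A(b) = -1109/51 (A(b) = -20 + 4*(89/(-204)) = -20 + 4*(89*(-1/204)) = -20 + 4*(-89/204) = -20 - 89/51 = -1109/51)
u = -133 (u = 3 - 1*136 = 3 - 136 = -133)
N(k) = 94 + k/2 (N(k) = 3 + (((k + 88)/(k + k))*k + 47) = 3 + (((88 + k)/((2*k)))*k + 47) = 3 + (((88 + k)*(1/(2*k)))*k + 47) = 3 + (((88 + k)/(2*k))*k + 47) = 3 + ((44 + k/2) + 47) = 3 + (91 + k/2) = 94 + k/2)
A(13) + N(u) = -1109/51 + (94 + (1/2)*(-133)) = -1109/51 + (94 - 133/2) = -1109/51 + 55/2 = 587/102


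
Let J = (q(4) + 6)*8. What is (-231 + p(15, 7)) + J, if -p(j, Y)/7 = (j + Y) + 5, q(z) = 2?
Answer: -356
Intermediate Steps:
p(j, Y) = -35 - 7*Y - 7*j (p(j, Y) = -7*((j + Y) + 5) = -7*((Y + j) + 5) = -7*(5 + Y + j) = -35 - 7*Y - 7*j)
J = 64 (J = (2 + 6)*8 = 8*8 = 64)
(-231 + p(15, 7)) + J = (-231 + (-35 - 7*7 - 7*15)) + 64 = (-231 + (-35 - 49 - 105)) + 64 = (-231 - 189) + 64 = -420 + 64 = -356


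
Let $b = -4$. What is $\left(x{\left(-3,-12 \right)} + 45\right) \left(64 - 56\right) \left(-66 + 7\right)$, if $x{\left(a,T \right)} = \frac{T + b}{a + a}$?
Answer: $- \frac{67496}{3} \approx -22499.0$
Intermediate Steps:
$x{\left(a,T \right)} = \frac{-4 + T}{2 a}$ ($x{\left(a,T \right)} = \frac{T - 4}{a + a} = \frac{-4 + T}{2 a}$)
$\left(x{\left(-3,-12 \right)} + 45\right) \left(64 - 56\right) \left(-66 + 7\right) = \left(\frac{-4 - 12}{2 \left(-3\right)} + 45\right) \left(64 - 56\right) \left(-66 + 7\right) = \left(\frac{1}{2} \left(- \frac{1}{3}\right) \left(-16\right) + 45\right) 8 \left(-59\right) = \left(\frac{8}{3} + 45\right) \left(-472\right) = \frac{143}{3} \left(-472\right) = - \frac{67496}{3}$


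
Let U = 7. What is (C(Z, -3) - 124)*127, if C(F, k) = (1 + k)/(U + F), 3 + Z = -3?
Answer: -16002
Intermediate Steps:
Z = -6 (Z = -3 - 3 = -6)
C(F, k) = (1 + k)/(7 + F)
(C(Z, -3) - 124)*127 = ((1 - 3)/(7 - 6) - 124)*127 = (-2/1 - 124)*127 = (1*(-2) - 124)*127 = (-2 - 124)*127 = -126*127 = -16002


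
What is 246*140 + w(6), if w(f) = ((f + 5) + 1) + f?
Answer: 34458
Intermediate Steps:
w(f) = 6 + 2*f (w(f) = ((5 + f) + 1) + f = (6 + f) + f = 6 + 2*f)
246*140 + w(6) = 246*140 + (6 + 2*6) = 34440 + (6 + 12) = 34440 + 18 = 34458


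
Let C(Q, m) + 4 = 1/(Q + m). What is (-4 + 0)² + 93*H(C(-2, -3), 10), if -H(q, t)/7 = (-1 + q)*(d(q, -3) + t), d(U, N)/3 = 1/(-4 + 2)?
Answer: 143951/5 ≈ 28790.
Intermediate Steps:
d(U, N) = -3/2 (d(U, N) = 3/(-4 + 2) = 3/(-2) = 3*(-½) = -3/2)
C(Q, m) = -4 + 1/(Q + m)
H(q, t) = -7*(-1 + q)*(-3/2 + t)
(-4 + 0)² + 93*H(C(-2, -3), 10) = (-4 + 0)² + 93*(-21/2 + 7*10 + 21*((1 - 4*(-2) - 4*(-3))/(-2 - 3))/2 - 7*(1 - 4*(-2) - 4*(-3))/(-2 - 3)*10) = (-4)² + 93*(-21/2 + 70 + 21*((1 + 8 + 12)/(-5))/2 - 7*(1 + 8 + 12)/(-5)*10) = 16 + 93*(-21/2 + 70 + 21*(-⅕*21)/2 - 7*(-⅕*21)*10) = 16 + 93*(-21/2 + 70 + (21/2)*(-21/5) - 7*(-21/5)*10) = 16 + 93*(-21/2 + 70 - 441/10 + 294) = 16 + 93*(1547/5) = 16 + 143871/5 = 143951/5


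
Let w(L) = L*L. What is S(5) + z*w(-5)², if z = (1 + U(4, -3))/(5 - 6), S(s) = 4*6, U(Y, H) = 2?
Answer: -1851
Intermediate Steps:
S(s) = 24
w(L) = L²
z = -3 (z = (1 + 2)/(5 - 6) = 3/(-1) = 3*(-1) = -3)
S(5) + z*w(-5)² = 24 - 3*((-5)²)² = 24 - 3*25² = 24 - 3*625 = 24 - 1875 = -1851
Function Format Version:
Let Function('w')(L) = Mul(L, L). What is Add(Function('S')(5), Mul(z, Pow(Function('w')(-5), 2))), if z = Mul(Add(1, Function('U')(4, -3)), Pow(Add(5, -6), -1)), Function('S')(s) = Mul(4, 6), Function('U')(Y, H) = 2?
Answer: -1851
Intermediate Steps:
Function('S')(s) = 24
Function('w')(L) = Pow(L, 2)
z = -3 (z = Mul(Add(1, 2), Pow(Add(5, -6), -1)) = Mul(3, Pow(-1, -1)) = Mul(3, -1) = -3)
Add(Function('S')(5), Mul(z, Pow(Function('w')(-5), 2))) = Add(24, Mul(-3, Pow(Pow(-5, 2), 2))) = Add(24, Mul(-3, Pow(25, 2))) = Add(24, Mul(-3, 625)) = Add(24, -1875) = -1851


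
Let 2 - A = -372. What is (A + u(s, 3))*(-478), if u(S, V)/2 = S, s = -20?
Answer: -159652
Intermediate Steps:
u(S, V) = 2*S
A = 374 (A = 2 - 1*(-372) = 2 + 372 = 374)
(A + u(s, 3))*(-478) = (374 + 2*(-20))*(-478) = (374 - 40)*(-478) = 334*(-478) = -159652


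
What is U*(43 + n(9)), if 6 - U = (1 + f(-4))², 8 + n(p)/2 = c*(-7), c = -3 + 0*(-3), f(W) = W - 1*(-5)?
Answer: 138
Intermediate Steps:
f(W) = 5 + W (f(W) = W + 5 = 5 + W)
c = -3 (c = -3 + 0 = -3)
n(p) = 26 (n(p) = -16 + 2*(-3*(-7)) = -16 + 2*21 = -16 + 42 = 26)
U = 2 (U = 6 - (1 + (5 - 4))² = 6 - (1 + 1)² = 6 - 1*2² = 6 - 1*4 = 6 - 4 = 2)
U*(43 + n(9)) = 2*(43 + 26) = 2*69 = 138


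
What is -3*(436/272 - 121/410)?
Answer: -54693/13940 ≈ -3.9235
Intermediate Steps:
-3*(436/272 - 121/410) = -3*(436*(1/272) - 121*1/410) = -3*(109/68 - 121/410) = -3*18231/13940 = -54693/13940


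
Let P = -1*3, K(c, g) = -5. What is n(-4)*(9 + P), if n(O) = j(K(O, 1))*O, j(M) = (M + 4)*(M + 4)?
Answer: -24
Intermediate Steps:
j(M) = (4 + M)**2 (j(M) = (4 + M)*(4 + M) = (4 + M)**2)
n(O) = O (n(O) = (4 - 5)**2*O = (-1)**2*O = 1*O = O)
P = -3
n(-4)*(9 + P) = -4*(9 - 3) = -4*6 = -24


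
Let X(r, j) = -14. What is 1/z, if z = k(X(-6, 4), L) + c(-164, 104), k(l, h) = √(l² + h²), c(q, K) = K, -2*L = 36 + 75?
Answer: 416/30159 - 2*√13105/30159 ≈ 0.0062020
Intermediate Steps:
L = -111/2 (L = -(36 + 75)/2 = -½*111 = -111/2 ≈ -55.500)
k(l, h) = √(h² + l²)
z = 104 + √13105/2 (z = √((-111/2)² + (-14)²) + 104 = √(12321/4 + 196) + 104 = √(13105/4) + 104 = √13105/2 + 104 = 104 + √13105/2 ≈ 161.24)
1/z = 1/(104 + √13105/2)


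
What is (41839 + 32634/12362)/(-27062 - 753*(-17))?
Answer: -36946168/12592463 ≈ -2.9340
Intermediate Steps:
(41839 + 32634/12362)/(-27062 - 753*(-17)) = (41839 + 32634*(1/12362))/(-27062 + 12801) = (41839 + 2331/883)/(-14261) = (36946168/883)*(-1/14261) = -36946168/12592463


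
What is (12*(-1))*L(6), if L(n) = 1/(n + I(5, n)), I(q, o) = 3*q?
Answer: -4/7 ≈ -0.57143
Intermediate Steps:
L(n) = 1/(15 + n) (L(n) = 1/(n + 3*5) = 1/(n + 15) = 1/(15 + n))
(12*(-1))*L(6) = (12*(-1))/(15 + 6) = -12/21 = -12*1/21 = -4/7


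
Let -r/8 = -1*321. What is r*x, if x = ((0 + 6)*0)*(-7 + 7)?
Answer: 0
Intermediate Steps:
r = 2568 (r = -(-8)*321 = -8*(-321) = 2568)
x = 0 (x = (6*0)*0 = 0*0 = 0)
r*x = 2568*0 = 0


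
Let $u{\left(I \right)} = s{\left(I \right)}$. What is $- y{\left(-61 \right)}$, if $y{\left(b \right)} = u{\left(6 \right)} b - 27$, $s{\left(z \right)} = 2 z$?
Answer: $759$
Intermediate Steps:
$u{\left(I \right)} = 2 I$
$y{\left(b \right)} = -27 + 12 b$ ($y{\left(b \right)} = 2 \cdot 6 b - 27 = 12 b - 27 = -27 + 12 b$)
$- y{\left(-61 \right)} = - (-27 + 12 \left(-61\right)) = - (-27 - 732) = \left(-1\right) \left(-759\right) = 759$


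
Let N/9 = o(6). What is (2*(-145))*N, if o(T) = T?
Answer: -15660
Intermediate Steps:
N = 54 (N = 9*6 = 54)
(2*(-145))*N = (2*(-145))*54 = -290*54 = -15660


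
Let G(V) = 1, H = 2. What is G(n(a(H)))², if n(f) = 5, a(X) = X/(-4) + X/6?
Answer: 1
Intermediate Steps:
a(X) = -X/12 (a(X) = X*(-¼) + X*(⅙) = -X/4 + X/6 = -X/12)
G(n(a(H)))² = 1² = 1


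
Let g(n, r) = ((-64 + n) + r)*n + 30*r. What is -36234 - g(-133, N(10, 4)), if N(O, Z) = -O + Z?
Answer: -63053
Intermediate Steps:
N(O, Z) = Z - O
g(n, r) = 30*r + n*(-64 + n + r) (g(n, r) = (-64 + n + r)*n + 30*r = n*(-64 + n + r) + 30*r = 30*r + n*(-64 + n + r))
-36234 - g(-133, N(10, 4)) = -36234 - ((-133)² - 64*(-133) + 30*(4 - 1*10) - 133*(4 - 1*10)) = -36234 - (17689 + 8512 + 30*(4 - 10) - 133*(4 - 10)) = -36234 - (17689 + 8512 + 30*(-6) - 133*(-6)) = -36234 - (17689 + 8512 - 180 + 798) = -36234 - 1*26819 = -36234 - 26819 = -63053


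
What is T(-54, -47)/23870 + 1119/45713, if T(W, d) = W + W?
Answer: 10886763/545584655 ≈ 0.019954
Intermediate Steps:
T(W, d) = 2*W
T(-54, -47)/23870 + 1119/45713 = (2*(-54))/23870 + 1119/45713 = -108*1/23870 + 1119*(1/45713) = -54/11935 + 1119/45713 = 10886763/545584655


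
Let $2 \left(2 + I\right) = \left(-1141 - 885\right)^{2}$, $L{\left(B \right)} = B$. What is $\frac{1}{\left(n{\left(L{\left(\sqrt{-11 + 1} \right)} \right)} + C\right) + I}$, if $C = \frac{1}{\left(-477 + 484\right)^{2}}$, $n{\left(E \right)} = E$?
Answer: $\frac{985531757}{2022642324152047} - \frac{2401 i \sqrt{10}}{10113211620760235} \approx 4.8725 \cdot 10^{-7} - 7.5076 \cdot 10^{-13} i$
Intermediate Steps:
$I = 2052336$ ($I = -2 + \frac{\left(-1141 - 885\right)^{2}}{2} = -2 + \frac{\left(-2026\right)^{2}}{2} = -2 + \frac{1}{2} \cdot 4104676 = -2 + 2052338 = 2052336$)
$C = \frac{1}{49}$ ($C = \frac{1}{7^{2}} = \frac{1}{49} \approx 0.020408$)
$\frac{1}{\left(n{\left(L{\left(\sqrt{-11 + 1} \right)} \right)} + C\right) + I} = \frac{1}{\left(\sqrt{-11 + 1} + \frac{1}{49}\right) + 2052336} = \frac{1}{\left(\sqrt{-10} + \frac{1}{49}\right) + 2052336} = \frac{1}{\left(i \sqrt{10} + \frac{1}{49}\right) + 2052336} = \frac{1}{\left(\frac{1}{49} + i \sqrt{10}\right) + 2052336} = \frac{1}{\frac{100564465}{49} + i \sqrt{10}}$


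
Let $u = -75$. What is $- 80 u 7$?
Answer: $42000$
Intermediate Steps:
$- 80 u 7 = \left(-80\right) \left(-75\right) 7 = 6000 \cdot 7 = 42000$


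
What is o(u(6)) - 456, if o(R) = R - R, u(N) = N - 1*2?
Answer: -456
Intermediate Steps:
u(N) = -2 + N (u(N) = N - 2 = -2 + N)
o(R) = 0
o(u(6)) - 456 = 0 - 456 = -456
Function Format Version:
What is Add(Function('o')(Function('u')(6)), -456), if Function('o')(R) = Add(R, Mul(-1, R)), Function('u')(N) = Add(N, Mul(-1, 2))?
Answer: -456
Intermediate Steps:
Function('u')(N) = Add(-2, N) (Function('u')(N) = Add(N, -2) = Add(-2, N))
Function('o')(R) = 0
Add(Function('o')(Function('u')(6)), -456) = Add(0, -456) = -456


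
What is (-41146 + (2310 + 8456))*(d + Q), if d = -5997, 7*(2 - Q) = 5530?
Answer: 206128300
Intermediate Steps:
Q = -788 (Q = 2 - ⅐*5530 = 2 - 790 = -788)
(-41146 + (2310 + 8456))*(d + Q) = (-41146 + (2310 + 8456))*(-5997 - 788) = (-41146 + 10766)*(-6785) = -30380*(-6785) = 206128300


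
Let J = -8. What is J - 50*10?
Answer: -508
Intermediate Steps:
J - 50*10 = -8 - 50*10 = -8 - 500 = -508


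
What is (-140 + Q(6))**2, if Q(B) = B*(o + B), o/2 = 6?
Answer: 1024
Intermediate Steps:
o = 12 (o = 2*6 = 12)
Q(B) = B*(12 + B)
(-140 + Q(6))**2 = (-140 + 6*(12 + 6))**2 = (-140 + 6*18)**2 = (-140 + 108)**2 = (-32)**2 = 1024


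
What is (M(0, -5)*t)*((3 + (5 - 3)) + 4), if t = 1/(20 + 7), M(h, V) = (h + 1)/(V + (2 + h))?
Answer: -⅑ ≈ -0.11111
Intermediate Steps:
M(h, V) = (1 + h)/(2 + V + h)
t = 1/27 ≈ 0.037037
(M(0, -5)*t)*((3 + (5 - 3)) + 4) = (((1 + 0)/(2 - 5 + 0))*(1/27))*((3 + (5 - 3)) + 4) = ((1/(-3))*(1/27))*((3 + 2) + 4) = (-⅓*1*(1/27))*(5 + 4) = -⅓*1/27*9 = -1/81*9 = -⅑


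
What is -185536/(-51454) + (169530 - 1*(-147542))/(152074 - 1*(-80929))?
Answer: 2290194896/461112937 ≈ 4.9667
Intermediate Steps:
-185536/(-51454) + (169530 - 1*(-147542))/(152074 - 1*(-80929)) = -185536*(-1/51454) + (169530 + 147542)/(152074 + 80929) = 7136/1979 + 317072/233003 = 2290194896/461112937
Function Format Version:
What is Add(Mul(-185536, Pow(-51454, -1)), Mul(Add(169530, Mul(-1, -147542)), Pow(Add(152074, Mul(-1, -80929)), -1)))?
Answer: Rational(2290194896, 461112937) ≈ 4.9667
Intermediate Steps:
Add(Mul(-185536, Pow(-51454, -1)), Mul(Add(169530, Mul(-1, -147542)), Pow(Add(152074, Mul(-1, -80929)), -1))) = Add(Mul(-185536, Rational(-1, 51454)), Mul(Add(169530, 147542), Pow(Add(152074, 80929), -1))) = Add(Rational(7136, 1979), Mul(317072, Pow(233003, -1))) = Add(Rational(7136, 1979), Mul(317072, Rational(1, 233003))) = Add(Rational(7136, 1979), Rational(317072, 233003)) = Rational(2290194896, 461112937)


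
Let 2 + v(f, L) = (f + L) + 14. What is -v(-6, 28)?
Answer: -34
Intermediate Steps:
v(f, L) = 12 + L + f (v(f, L) = -2 + ((f + L) + 14) = -2 + ((L + f) + 14) = -2 + (14 + L + f) = 12 + L + f)
-v(-6, 28) = -(12 + 28 - 6) = -1*34 = -34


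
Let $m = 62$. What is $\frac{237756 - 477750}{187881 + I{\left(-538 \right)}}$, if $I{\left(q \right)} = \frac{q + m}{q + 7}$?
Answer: $- \frac{127436814}{99765287} \approx -1.2774$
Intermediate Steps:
$I{\left(q \right)} = \frac{62 + q}{7 + q}$ ($I{\left(q \right)} = \frac{q + 62}{q + 7} = \frac{62 + q}{7 + q}$)
$\frac{237756 - 477750}{187881 + I{\left(-538 \right)}} = \frac{237756 - 477750}{187881 + \frac{62 - 538}{7 - 538}} = - \frac{239994}{187881 + \frac{1}{-531} \left(-476\right)} = - \frac{239994}{187881 - - \frac{476}{531}} = - \frac{239994}{187881 + \frac{476}{531}} = - \frac{239994}{\frac{99765287}{531}} = \left(-239994\right) \frac{531}{99765287} = - \frac{127436814}{99765287}$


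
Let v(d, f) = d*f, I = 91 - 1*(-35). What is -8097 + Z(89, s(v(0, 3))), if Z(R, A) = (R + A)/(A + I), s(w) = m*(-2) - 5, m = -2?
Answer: -1012037/125 ≈ -8096.3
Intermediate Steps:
I = 126 (I = 91 + 35 = 126)
s(w) = -1 (s(w) = -2*(-2) - 5 = 4 - 5 = -1)
Z(R, A) = (A + R)/(126 + A) (Z(R, A) = (R + A)/(A + 126) = (A + R)/(126 + A))
-8097 + Z(89, s(v(0, 3))) = -8097 + (-1 + 89)/(126 - 1) = -8097 + 88/125 = -1012037/125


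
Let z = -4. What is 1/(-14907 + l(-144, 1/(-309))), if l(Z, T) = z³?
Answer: -1/14971 ≈ -6.6796e-5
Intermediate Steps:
l(Z, T) = -64 (l(Z, T) = (-4)³ = -64)
1/(-14907 + l(-144, 1/(-309))) = 1/(-14907 - 64) = 1/(-14971) = -1/14971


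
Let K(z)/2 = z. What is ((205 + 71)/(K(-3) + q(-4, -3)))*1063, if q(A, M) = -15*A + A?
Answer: 146694/25 ≈ 5867.8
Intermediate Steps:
K(z) = 2*z
q(A, M) = -14*A
((205 + 71)/(K(-3) + q(-4, -3)))*1063 = ((205 + 71)/(2*(-3) - 14*(-4)))*1063 = (276/(-6 + 56))*1063 = (276/50)*1063 = (276*(1/50))*1063 = (138/25)*1063 = 146694/25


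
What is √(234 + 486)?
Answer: 12*√5 ≈ 26.833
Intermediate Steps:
√(234 + 486) = √720 = 12*√5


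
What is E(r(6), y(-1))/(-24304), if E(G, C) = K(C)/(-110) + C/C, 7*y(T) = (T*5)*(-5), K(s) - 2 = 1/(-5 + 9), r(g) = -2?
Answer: -431/10693760 ≈ -4.0304e-5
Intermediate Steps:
K(s) = 9/4 (K(s) = 2 + 1/(-5 + 9) = 2 + 1/4 = 2 + ¼ = 9/4)
y(T) = -25*T/7 (y(T) = ((T*5)*(-5))/7 = ((5*T)*(-5))/7 = (-25*T)/7 = -25*T/7)
E(G, C) = 431/440 (E(G, C) = (9/4)/(-110) + C/C = (9/4)*(-1/110) + 1 = -9/440 + 1 = 431/440)
E(r(6), y(-1))/(-24304) = (431/440)/(-24304) = (431/440)*(-1/24304) = -431/10693760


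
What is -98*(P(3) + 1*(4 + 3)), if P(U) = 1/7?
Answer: -700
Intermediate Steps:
P(U) = ⅐
-98*(P(3) + 1*(4 + 3)) = -98*(⅐ + 1*(4 + 3)) = -98*(⅐ + 1*7) = -98*(⅐ + 7) = -98*50/7 = -700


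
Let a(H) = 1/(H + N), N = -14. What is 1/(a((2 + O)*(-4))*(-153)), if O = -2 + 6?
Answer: 38/153 ≈ 0.24837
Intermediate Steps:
O = 4
a(H) = 1/(-14 + H) (a(H) = 1/(H - 14) = 1/(-14 + H))
1/(a((2 + O)*(-4))*(-153)) = 1/(-153/(-14 + (2 + 4)*(-4))) = 1/(-153/(-14 + 6*(-4))) = 1/(-153/(-14 - 24)) = 1/(-153/(-38)) = 1/(-1/38*(-153)) = 1/(153/38) = 38/153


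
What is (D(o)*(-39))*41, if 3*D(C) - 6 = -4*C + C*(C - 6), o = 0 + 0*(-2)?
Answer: -3198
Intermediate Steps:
o = 0 (o = 0 + 0 = 0)
D(C) = 2 - 4*C/3 + C*(-6 + C)/3 (D(C) = 2 + (-4*C + C*(C - 6))/3 = 2 + (-4*C + C*(-6 + C))/3 = 2 + (-4*C/3 + C*(-6 + C)/3) = 2 - 4*C/3 + C*(-6 + C)/3)
(D(o)*(-39))*41 = ((2 - 10/3*0 + (⅓)*0²)*(-39))*41 = ((2 + 0 + (⅓)*0)*(-39))*41 = ((2 + 0 + 0)*(-39))*41 = (2*(-39))*41 = -78*41 = -3198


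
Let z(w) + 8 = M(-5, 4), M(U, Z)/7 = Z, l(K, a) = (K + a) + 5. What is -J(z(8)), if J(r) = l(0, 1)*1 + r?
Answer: -26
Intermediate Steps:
l(K, a) = 5 + K + a
M(U, Z) = 7*Z
z(w) = 20 (z(w) = -8 + 7*4 = -8 + 28 = 20)
J(r) = 6 + r (J(r) = (5 + 0 + 1)*1 + r = 6*1 + r = 6 + r)
-J(z(8)) = -(6 + 20) = -1*26 = -26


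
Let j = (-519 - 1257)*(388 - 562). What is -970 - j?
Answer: -309994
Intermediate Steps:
j = 309024 (j = -1776*(-174) = 309024)
-970 - j = -970 - 1*309024 = -970 - 309024 = -309994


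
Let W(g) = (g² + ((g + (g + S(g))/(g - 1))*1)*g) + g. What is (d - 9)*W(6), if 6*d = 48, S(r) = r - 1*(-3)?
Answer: -96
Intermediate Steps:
S(r) = 3 + r (S(r) = r + 3 = 3 + r)
d = 8 (d = (⅙)*48 = 8)
W(g) = g + g² + g*(g + (3 + 2*g)/(-1 + g)) (W(g) = (g² + ((g + (g + (3 + g))/(g - 1))*1)*g) + g = (g² + ((g + (3 + 2*g)/(-1 + g))*1)*g) + g = (g² + (g + (3 + 2*g)/(-1 + g))*g) + g = (g² + g*(g + (3 + 2*g)/(-1 + g))) + g = g + g² + g*(g + (3 + 2*g)/(-1 + g)))
(d - 9)*W(6) = (8 - 9)*(6*(2 + 6 + 2*6²)/(-1 + 6)) = -6*(2 + 6 + 2*36)/5 = -6*(2 + 6 + 72)/5 = -6*80/5 = -1*96 = -96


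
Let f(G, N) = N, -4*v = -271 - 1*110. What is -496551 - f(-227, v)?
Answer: -1986585/4 ≈ -4.9665e+5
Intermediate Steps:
v = 381/4 (v = -(-271 - 1*110)/4 = -(-271 - 110)/4 = -¼*(-381) = 381/4 ≈ 95.250)
-496551 - f(-227, v) = -496551 - 1*381/4 = -496551 - 381/4 = -1986585/4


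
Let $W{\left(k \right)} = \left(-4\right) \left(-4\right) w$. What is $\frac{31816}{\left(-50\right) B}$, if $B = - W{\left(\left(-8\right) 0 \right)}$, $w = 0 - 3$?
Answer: $- \frac{3977}{300} \approx -13.257$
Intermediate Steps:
$w = -3$
$W{\left(k \right)} = -48$ ($W{\left(k \right)} = \left(-4\right) \left(-4\right) \left(-3\right) = 16 \left(-3\right) = -48$)
$B = 48$ ($B = \left(-1\right) \left(-48\right) = 48$)
$\frac{31816}{\left(-50\right) B} = \frac{31816}{\left(-50\right) 48} = \frac{31816}{-2400} = 31816 \left(- \frac{1}{2400}\right) = - \frac{3977}{300}$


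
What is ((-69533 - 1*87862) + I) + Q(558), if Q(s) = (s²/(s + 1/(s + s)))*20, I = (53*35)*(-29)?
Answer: -124564493030/622729 ≈ -2.0003e+5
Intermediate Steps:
I = -53795 (I = 1855*(-29) = -53795)
Q(s) = 20*s²/(s + 1/(2*s)) (Q(s) = (s²/(s + 1/(2*s)))*20 = 20*s²/(s + 1/(2*s)))
((-69533 - 1*87862) + I) + Q(558) = ((-69533 - 1*87862) - 53795) + 40*558³/(1 + 2*558²) = ((-69533 - 87862) - 53795) + 40*173741112/(1 + 2*311364) = (-157395 - 53795) + 40*173741112/(1 + 622728) = -211190 + 40*173741112/622729 = -211190 + 40*173741112*(1/622729) = -211190 + 6949644480/622729 = -124564493030/622729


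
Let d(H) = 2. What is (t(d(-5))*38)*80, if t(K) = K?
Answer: 6080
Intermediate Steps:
(t(d(-5))*38)*80 = (2*38)*80 = 76*80 = 6080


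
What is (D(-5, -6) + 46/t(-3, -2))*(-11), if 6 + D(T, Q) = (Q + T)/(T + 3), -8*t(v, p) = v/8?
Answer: -64735/6 ≈ -10789.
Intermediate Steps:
t(v, p) = -v/64 (t(v, p) = -v/(8*8) = -v/64)
D(T, Q) = -6 + (Q + T)/(3 + T) (D(T, Q) = -6 + (Q + T)/(T + 3) = -6 + (Q + T)/(3 + T))
(D(-5, -6) + 46/t(-3, -2))*(-11) = ((-18 - 6 - 5*(-5))/(3 - 5) + 46/((-1/64*(-3))))*(-11) = ((-18 - 6 + 25)/(-2) + 46/(3/64))*(-11) = (-½*1 + 46*(64/3))*(-11) = (-½ + 2944/3)*(-11) = (5885/6)*(-11) = -64735/6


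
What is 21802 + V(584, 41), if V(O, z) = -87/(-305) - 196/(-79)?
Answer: 525385843/24095 ≈ 21805.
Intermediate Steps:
V(O, z) = 66653/24095 (V(O, z) = -87*(-1/305) - 196*(-1/79) = 87/305 + 196/79 = 66653/24095)
21802 + V(584, 41) = 21802 + 66653/24095 = 525385843/24095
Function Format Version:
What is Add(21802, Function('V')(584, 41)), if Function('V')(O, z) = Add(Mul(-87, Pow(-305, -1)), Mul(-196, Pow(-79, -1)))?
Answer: Rational(525385843, 24095) ≈ 21805.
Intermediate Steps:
Function('V')(O, z) = Rational(66653, 24095) (Function('V')(O, z) = Add(Mul(-87, Rational(-1, 305)), Mul(-196, Rational(-1, 79))) = Add(Rational(87, 305), Rational(196, 79)) = Rational(66653, 24095))
Add(21802, Function('V')(584, 41)) = Add(21802, Rational(66653, 24095)) = Rational(525385843, 24095)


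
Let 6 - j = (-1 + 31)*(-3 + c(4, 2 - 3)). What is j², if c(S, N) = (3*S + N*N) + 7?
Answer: 254016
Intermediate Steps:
c(S, N) = 7 + N² + 3*S (c(S, N) = (3*S + N²) + 7 = (N² + 3*S) + 7 = 7 + N² + 3*S)
j = -504 (j = 6 - (-1 + 31)*(-3 + (7 + (2 - 3)² + 3*4)) = 6 - 30*(-3 + (7 + (-1)² + 12)) = 6 - 30*(-3 + (7 + 1 + 12)) = 6 - 30*(-3 + 20) = 6 - 30*17 = 6 - 1*510 = 6 - 510 = -504)
j² = (-504)² = 254016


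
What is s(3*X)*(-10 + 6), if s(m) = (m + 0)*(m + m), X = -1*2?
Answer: -288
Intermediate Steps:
X = -2
s(m) = 2*m² (s(m) = m*(2*m) = 2*m²)
s(3*X)*(-10 + 6) = (2*(3*(-2))²)*(-10 + 6) = (2*(-6)²)*(-4) = (2*36)*(-4) = 72*(-4) = -288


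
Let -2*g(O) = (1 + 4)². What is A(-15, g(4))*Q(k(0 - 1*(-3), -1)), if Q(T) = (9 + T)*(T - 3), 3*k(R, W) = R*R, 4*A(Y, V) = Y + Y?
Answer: 0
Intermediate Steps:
g(O) = -25/2 (g(O) = -(1 + 4)²/2 = -½*5² = -½*25 = -25/2)
A(Y, V) = Y/2 (A(Y, V) = (Y + Y)/4 = (2*Y)/4 = Y/2)
k(R, W) = R²/3 (k(R, W) = (R*R)/3 = R²/3)
Q(T) = (-3 + T)*(9 + T) (Q(T) = (9 + T)*(-3 + T) = (-3 + T)*(9 + T))
A(-15, g(4))*Q(k(0 - 1*(-3), -1)) = ((½)*(-15))*(-27 + ((0 - 1*(-3))²/3)² + 6*((0 - 1*(-3))²/3)) = -15*(-27 + ((0 + 3)²/3)² + 6*((0 + 3)²/3))/2 = -15*(-27 + ((⅓)*3²)² + 6*((⅓)*3²))/2 = -15*(-27 + ((⅓)*9)² + 6*((⅓)*9))/2 = -15*(-27 + 3² + 6*3)/2 = -15*(-27 + 9 + 18)/2 = -15/2*0 = 0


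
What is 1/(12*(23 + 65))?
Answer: 1/1056 ≈ 0.00094697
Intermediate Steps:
1/(12*(23 + 65)) = 1/(12*88) = 1/1056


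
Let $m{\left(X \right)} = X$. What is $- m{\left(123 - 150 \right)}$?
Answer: $27$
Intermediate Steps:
$- m{\left(123 - 150 \right)} = - (123 - 150) = \left(-1\right) \left(-27\right) = 27$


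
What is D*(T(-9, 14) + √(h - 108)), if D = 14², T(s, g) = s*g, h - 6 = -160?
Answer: -24696 + 196*I*√262 ≈ -24696.0 + 3172.5*I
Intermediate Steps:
h = -154 (h = 6 - 160 = -154)
T(s, g) = g*s
D = 196
D*(T(-9, 14) + √(h - 108)) = 196*(14*(-9) + √(-154 - 108)) = 196*(-126 + √(-262)) = 196*(-126 + I*√262) = -24696 + 196*I*√262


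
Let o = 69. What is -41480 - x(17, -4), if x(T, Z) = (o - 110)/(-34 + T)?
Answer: -705201/17 ≈ -41482.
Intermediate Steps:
x(T, Z) = -41/(-34 + T) (x(T, Z) = (69 - 110)/(-34 + T) = -41/(-34 + T))
-41480 - x(17, -4) = -41480 - (-41)/(-34 + 17) = -41480 - (-41)/(-17) = -41480 - (-41)*(-1)/17 = -41480 - 1*41/17 = -41480 - 41/17 = -705201/17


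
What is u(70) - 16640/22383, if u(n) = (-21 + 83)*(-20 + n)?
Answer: 69370660/22383 ≈ 3099.3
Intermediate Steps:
u(n) = -1240 + 62*n (u(n) = 62*(-20 + n) = -1240 + 62*n)
u(70) - 16640/22383 = (-1240 + 62*70) - 16640/22383 = (-1240 + 4340) - 16640*1/22383 = 3100 - 16640/22383 = 69370660/22383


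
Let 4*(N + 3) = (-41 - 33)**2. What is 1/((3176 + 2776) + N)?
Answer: 1/7318 ≈ 0.00013665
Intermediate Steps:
N = 1366 (N = -3 + (-41 - 33)**2/4 = -3 + (1/4)*(-74)**2 = -3 + (1/4)*5476 = -3 + 1369 = 1366)
1/((3176 + 2776) + N) = 1/((3176 + 2776) + 1366) = 1/(5952 + 1366) = 1/7318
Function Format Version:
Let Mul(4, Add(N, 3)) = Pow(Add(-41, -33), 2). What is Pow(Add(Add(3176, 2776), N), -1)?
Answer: Rational(1, 7318) ≈ 0.00013665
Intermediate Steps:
N = 1366 (N = Add(-3, Mul(Rational(1, 4), Pow(Add(-41, -33), 2))) = Add(-3, Mul(Rational(1, 4), Pow(-74, 2))) = Add(-3, Mul(Rational(1, 4), 5476)) = Add(-3, 1369) = 1366)
Pow(Add(Add(3176, 2776), N), -1) = Pow(Add(Add(3176, 2776), 1366), -1) = Pow(Add(5952, 1366), -1) = Pow(7318, -1) = Rational(1, 7318)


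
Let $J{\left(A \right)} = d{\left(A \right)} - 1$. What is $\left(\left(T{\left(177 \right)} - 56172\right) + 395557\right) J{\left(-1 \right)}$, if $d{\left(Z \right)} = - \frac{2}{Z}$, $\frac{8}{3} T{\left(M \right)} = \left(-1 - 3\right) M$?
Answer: $\frac{678239}{2} \approx 3.3912 \cdot 10^{5}$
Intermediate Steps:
$T{\left(M \right)} = - \frac{3 M}{2}$ ($T{\left(M \right)} = \frac{3 \left(-1 - 3\right) M}{8} = \frac{3 \left(- 4 M\right)}{8} = - \frac{3 M}{2}$)
$J{\left(A \right)} = -1 - \frac{2}{A}$ ($J{\left(A \right)} = - \frac{2}{A} - 1 = -1 - \frac{2}{A}$)
$\left(\left(T{\left(177 \right)} - 56172\right) + 395557\right) J{\left(-1 \right)} = \left(\left(\left(- \frac{3}{2}\right) 177 - 56172\right) + 395557\right) \frac{-2 - -1}{-1} = \left(\left(- \frac{531}{2} - 56172\right) + 395557\right) \left(- (-2 + 1)\right) = \left(- \frac{112875}{2} + 395557\right) \left(\left(-1\right) \left(-1\right)\right) = \frac{678239}{2} \cdot 1 = \frac{678239}{2}$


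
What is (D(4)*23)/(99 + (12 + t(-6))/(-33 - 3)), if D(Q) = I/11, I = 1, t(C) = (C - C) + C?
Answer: 138/6523 ≈ 0.021156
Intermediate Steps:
t(C) = C (t(C) = 0 + C = C)
D(Q) = 1/11
(D(4)*23)/(99 + (12 + t(-6))/(-33 - 3)) = ((1/11)*23)/(99 + (12 - 6)/(-33 - 3)) = 23/(11*(99 + 6/(-36))) = 23/(11*(99 + 6*(-1/36))) = 23/(11*(99 - ⅙)) = 23/(11*(593/6)) = (23/11)*(6/593) = 138/6523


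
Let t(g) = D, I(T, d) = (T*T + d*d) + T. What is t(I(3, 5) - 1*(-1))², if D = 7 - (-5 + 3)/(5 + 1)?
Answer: 484/9 ≈ 53.778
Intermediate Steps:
I(T, d) = T + T² + d² (I(T, d) = (T² + d²) + T = T + T² + d²)
D = 22/3 (D = 7 - (-2)/6 = 7 - 1*(-⅓) = 7 + ⅓ = 22/3 ≈ 7.3333)
t(g) = 22/3
t(I(3, 5) - 1*(-1))² = (22/3)² = 484/9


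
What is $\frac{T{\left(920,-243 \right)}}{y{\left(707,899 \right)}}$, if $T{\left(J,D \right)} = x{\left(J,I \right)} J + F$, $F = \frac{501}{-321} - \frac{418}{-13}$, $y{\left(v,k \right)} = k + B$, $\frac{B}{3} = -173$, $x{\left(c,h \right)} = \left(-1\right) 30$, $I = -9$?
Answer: $- \frac{7669809}{105716} \approx -72.551$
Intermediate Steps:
$x{\left(c,h \right)} = -30$
$B = -519$ ($B = 3 \left(-173\right) = -519$)
$y{\left(v,k \right)} = -519 + k$ ($y{\left(v,k \right)} = k - 519 = -519 + k$)
$F = \frac{42555}{1391}$ ($F = 501 \left(- \frac{1}{321}\right) - - \frac{418}{13} = - \frac{167}{107} + \frac{418}{13} = \frac{42555}{1391} \approx 30.593$)
$T{\left(J,D \right)} = \frac{42555}{1391} - 30 J$ ($T{\left(J,D \right)} = - 30 J + \frac{42555}{1391} = \frac{42555}{1391} - 30 J$)
$\frac{T{\left(920,-243 \right)}}{y{\left(707,899 \right)}} = \frac{\frac{42555}{1391} - 27600}{-519 + 899} = \frac{\frac{42555}{1391} - 27600}{380} = \left(- \frac{38349045}{1391}\right) \frac{1}{380} = - \frac{7669809}{105716}$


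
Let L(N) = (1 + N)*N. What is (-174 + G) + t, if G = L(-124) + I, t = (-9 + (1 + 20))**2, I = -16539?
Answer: -1317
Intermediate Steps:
t = 144 (t = (-9 + 21)**2 = 12**2 = 144)
L(N) = N*(1 + N)
G = -1287 (G = -124*(1 - 124) - 16539 = -124*(-123) - 16539 = 15252 - 16539 = -1287)
(-174 + G) + t = (-174 - 1287) + 144 = -1461 + 144 = -1317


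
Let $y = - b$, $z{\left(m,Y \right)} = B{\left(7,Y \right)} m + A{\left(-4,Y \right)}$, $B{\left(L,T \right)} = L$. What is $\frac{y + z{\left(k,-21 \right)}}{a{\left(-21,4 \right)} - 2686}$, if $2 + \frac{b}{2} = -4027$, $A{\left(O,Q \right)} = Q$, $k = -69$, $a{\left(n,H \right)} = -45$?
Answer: $- \frac{7554}{2731} \approx -2.766$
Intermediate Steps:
$z{\left(m,Y \right)} = Y + 7 m$ ($z{\left(m,Y \right)} = 7 m + Y = Y + 7 m$)
$b = -8058$ ($b = -4 + 2 \left(-4027\right) = -4 - 8054 = -8058$)
$y = 8058$ ($y = \left(-1\right) \left(-8058\right) = 8058$)
$\frac{y + z{\left(k,-21 \right)}}{a{\left(-21,4 \right)} - 2686} = \frac{8058 + \left(-21 + 7 \left(-69\right)\right)}{-45 - 2686} = \frac{8058 - 504}{-2731} = \left(8058 - 504\right) \left(- \frac{1}{2731}\right) = 7554 \left(- \frac{1}{2731}\right) = - \frac{7554}{2731}$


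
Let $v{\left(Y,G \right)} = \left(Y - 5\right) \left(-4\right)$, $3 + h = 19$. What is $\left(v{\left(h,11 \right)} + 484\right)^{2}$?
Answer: $193600$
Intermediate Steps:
$h = 16$ ($h = -3 + 19 = 16$)
$v{\left(Y,G \right)} = 20 - 4 Y$ ($v{\left(Y,G \right)} = \left(-5 + Y\right) \left(-4\right) = 20 - 4 Y$)
$\left(v{\left(h,11 \right)} + 484\right)^{2} = \left(\left(20 - 64\right) + 484\right)^{2} = \left(-44 + 484\right)^{2} = 440^{2} = 193600$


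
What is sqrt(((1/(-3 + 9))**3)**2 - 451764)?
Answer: I*sqrt(21077501183)/216 ≈ 672.13*I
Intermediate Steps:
sqrt(((1/(-3 + 9))**3)**2 - 451764) = sqrt(((1/6)**3)**2 - 451764) = sqrt((1/216)**2 - 451764) = sqrt(1/46656 - 451764) = sqrt(-21077501183/46656) = I*sqrt(21077501183)/216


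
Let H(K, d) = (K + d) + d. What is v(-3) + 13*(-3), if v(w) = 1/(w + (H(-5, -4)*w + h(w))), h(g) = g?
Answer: -1286/33 ≈ -38.970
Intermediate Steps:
H(K, d) = K + 2*d
v(w) = -1/(11*w) (v(w) = 1/(w + ((-5 + 2*(-4))*w + w)) = 1/(w + ((-5 - 8)*w + w)) = 1/(w + (-13*w + w)) = 1/(w - 12*w) = 1/(-11*w) = -1/(11*w))
v(-3) + 13*(-3) = -1/11/(-3) + 13*(-3) = -1/11*(-1/3) - 39 = 1/33 - 39 = -1286/33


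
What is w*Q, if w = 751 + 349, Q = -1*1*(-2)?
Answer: 2200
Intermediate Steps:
Q = 2 (Q = -1*(-2) = 2)
w = 1100
w*Q = 1100*2 = 2200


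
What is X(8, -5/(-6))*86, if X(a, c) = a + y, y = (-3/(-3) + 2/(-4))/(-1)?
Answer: 645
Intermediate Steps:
y = -½ (y = (-3*(-⅓) + 2*(-¼))*(-1) = (1 - ½)*(-1) = (½)*(-1) = -½ ≈ -0.50000)
X(a, c) = -½ + a (X(a, c) = a - ½ = -½ + a)
X(8, -5/(-6))*86 = (-½ + 8)*86 = (15/2)*86 = 645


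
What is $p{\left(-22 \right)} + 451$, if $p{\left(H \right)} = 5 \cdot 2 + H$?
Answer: $439$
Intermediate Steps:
$p{\left(H \right)} = 10 + H$
$p{\left(-22 \right)} + 451 = \left(10 - 22\right) + 451 = -12 + 451 = 439$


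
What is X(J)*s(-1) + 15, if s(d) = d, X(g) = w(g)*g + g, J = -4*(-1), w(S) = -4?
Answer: 27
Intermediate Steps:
J = 4
X(g) = -3*g (X(g) = -4*g + g = -3*g)
X(J)*s(-1) + 15 = -3*4*(-1) + 15 = -12*(-1) + 15 = 12 + 15 = 27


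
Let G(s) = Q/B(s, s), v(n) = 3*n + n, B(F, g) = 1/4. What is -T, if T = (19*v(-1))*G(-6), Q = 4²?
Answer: 4864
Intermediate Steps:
B(F, g) = ¼
Q = 16
v(n) = 4*n
G(s) = 64 (G(s) = 16/(¼) = 16*4 = 64)
T = -4864 (T = (19*(4*(-1)))*64 = (19*(-4))*64 = -76*64 = -4864)
-T = -1*(-4864) = 4864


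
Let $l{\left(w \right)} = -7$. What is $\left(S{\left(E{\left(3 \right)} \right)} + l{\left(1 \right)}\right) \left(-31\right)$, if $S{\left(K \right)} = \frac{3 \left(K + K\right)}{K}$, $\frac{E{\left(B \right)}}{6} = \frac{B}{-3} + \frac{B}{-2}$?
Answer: $31$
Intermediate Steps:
$E{\left(B \right)} = - 5 B$ ($E{\left(B \right)} = 6 \left(\frac{B}{-3} + \frac{B}{-2}\right) = 6 \left(B \left(- \frac{1}{3}\right) + B \left(- \frac{1}{2}\right)\right) = 6 \left(- \frac{B}{3} - \frac{B}{2}\right) = 6 \left(- \frac{5 B}{6}\right) = - 5 B$)
$S{\left(K \right)} = 6$ ($S{\left(K \right)} = \frac{3 \cdot 2 K}{K} = \frac{6 K}{K} = 6$)
$\left(S{\left(E{\left(3 \right)} \right)} + l{\left(1 \right)}\right) \left(-31\right) = \left(6 - 7\right) \left(-31\right) = \left(-1\right) \left(-31\right) = 31$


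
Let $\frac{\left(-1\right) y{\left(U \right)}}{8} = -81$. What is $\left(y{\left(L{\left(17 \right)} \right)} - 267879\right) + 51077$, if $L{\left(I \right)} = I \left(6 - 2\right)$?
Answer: $-216154$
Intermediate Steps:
$L{\left(I \right)} = 4 I$ ($L{\left(I \right)} = I 4 = 4 I$)
$y{\left(U \right)} = 648$ ($y{\left(U \right)} = \left(-8\right) \left(-81\right) = 648$)
$\left(y{\left(L{\left(17 \right)} \right)} - 267879\right) + 51077 = \left(648 - 267879\right) + 51077 = -267231 + 51077 = -216154$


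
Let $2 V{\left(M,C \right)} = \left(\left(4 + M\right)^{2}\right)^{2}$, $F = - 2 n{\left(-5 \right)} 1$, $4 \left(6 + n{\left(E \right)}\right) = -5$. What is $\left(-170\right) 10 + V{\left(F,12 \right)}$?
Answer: $\frac{1819761}{32} \approx 56868.0$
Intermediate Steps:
$n{\left(E \right)} = - \frac{29}{4}$ ($n{\left(E \right)} = -6 + \frac{1}{4} \left(-5\right) = -6 - \frac{5}{4} = - \frac{29}{4}$)
$F = \frac{29}{2}$ ($F = \left(-2\right) \left(- \frac{29}{4}\right) 1 = \frac{29}{2} \cdot 1 = \frac{29}{2} \approx 14.5$)
$V{\left(M,C \right)} = \frac{\left(4 + M\right)^{4}}{2}$ ($V{\left(M,C \right)} = \frac{\left(\left(4 + M\right)^{2}\right)^{2}}{2} = \frac{\left(4 + M\right)^{4}}{2}$)
$\left(-170\right) 10 + V{\left(F,12 \right)} = \left(-170\right) 10 + \frac{\left(4 + \frac{29}{2}\right)^{4}}{2} = -1700 + \frac{\left(\frac{37}{2}\right)^{4}}{2} = -1700 + \frac{1}{2} \cdot \frac{1874161}{16} = -1700 + \frac{1874161}{32} = \frac{1819761}{32}$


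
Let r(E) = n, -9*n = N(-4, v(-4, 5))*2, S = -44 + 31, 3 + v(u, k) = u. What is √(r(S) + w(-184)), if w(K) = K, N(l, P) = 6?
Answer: 2*I*√417/3 ≈ 13.614*I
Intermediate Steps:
v(u, k) = -3 + u
S = -13
n = -4/3 (n = -2*2/3 = -⅑*12 = -4/3 ≈ -1.3333)
r(E) = -4/3
√(r(S) + w(-184)) = √(-4/3 - 184) = √(-556/3) = 2*I*√417/3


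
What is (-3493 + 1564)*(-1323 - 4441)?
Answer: 11118756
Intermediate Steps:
(-3493 + 1564)*(-1323 - 4441) = -1929*(-5764) = 11118756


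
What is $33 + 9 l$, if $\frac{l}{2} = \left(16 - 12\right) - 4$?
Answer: $33$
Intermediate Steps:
$l = 0$ ($l = 2 \left(\left(16 - 12\right) - 4\right) = 2 \left(4 - 4\right) = 2 \cdot 0 = 0$)
$33 + 9 l = 33 + 9 \cdot 0 = 33 + 0 = 33$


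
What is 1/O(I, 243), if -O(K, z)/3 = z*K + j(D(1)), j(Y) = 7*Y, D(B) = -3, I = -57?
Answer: 1/41616 ≈ 2.4029e-5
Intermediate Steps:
O(K, z) = 63 - 3*K*z (O(K, z) = -3*(z*K + 7*(-3)) = -3*(K*z - 21) = -3*(-21 + K*z) = 63 - 3*K*z)
1/O(I, 243) = 1/(63 - 3*(-57)*243) = 1/(63 + 41553) = 1/41616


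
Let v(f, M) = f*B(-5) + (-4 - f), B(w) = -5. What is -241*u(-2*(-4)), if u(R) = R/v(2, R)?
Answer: 241/2 ≈ 120.50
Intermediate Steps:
v(f, M) = -4 - 6*f (v(f, M) = f*(-5) + (-4 - f) = -5*f + (-4 - f) = -4 - 6*f)
u(R) = -R/16 (u(R) = R/(-4 - 6*2) = R/(-4 - 12) = R/(-16) = R*(-1/16) = -R/16)
-241*u(-2*(-4)) = -(-241)*(-2*(-4))/16 = -(-241)*8/16 = -241*(-1/2) = 241/2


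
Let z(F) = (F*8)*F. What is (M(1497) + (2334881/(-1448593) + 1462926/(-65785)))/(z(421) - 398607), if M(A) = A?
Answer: 140384864176282/97136898541247105 ≈ 0.0014452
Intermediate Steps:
z(F) = 8*F² (z(F) = (8*F)*F = 8*F²)
(M(1497) + (2334881/(-1448593) + 1462926/(-65785)))/(z(421) - 398607) = (1497 + (2334881/(-1448593) + 1462926/(-65785)))/(8*421² - 398607) = (1497 + (2334881*(-1/1448593) + 1462926*(-1/65785)))/(8*177241 - 398607) = (1497 + (-2334881/1448593 - 1462926/65785))/(1417928 - 398607) = (1497 - 2272784509703/95295690505)/1019321 = (140384864176282/95295690505)*(1/1019321) = 140384864176282/97136898541247105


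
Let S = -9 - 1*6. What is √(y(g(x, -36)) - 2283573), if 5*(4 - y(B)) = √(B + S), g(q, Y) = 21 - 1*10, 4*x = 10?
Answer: √(-57089225 - 10*I)/5 ≈ 0.00013235 - 1511.1*I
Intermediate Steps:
x = 5/2 (x = (¼)*10 = 5/2 ≈ 2.5000)
g(q, Y) = 11 (g(q, Y) = 21 - 10 = 11)
S = -15 (S = -9 - 6 = -15)
y(B) = 4 - √(-15 + B)/5 (y(B) = 4 - √(B - 15)/5 = 4 - √(-15 + B)/5)
√(y(g(x, -36)) - 2283573) = √((4 - √(-15 + 11)/5) - 2283573) = √((4 - 2*I/5) - 2283573) = √(-2283569 - 2*I/5)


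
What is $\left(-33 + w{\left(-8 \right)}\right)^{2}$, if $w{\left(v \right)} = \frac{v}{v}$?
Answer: $1024$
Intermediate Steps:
$w{\left(v \right)} = 1$
$\left(-33 + w{\left(-8 \right)}\right)^{2} = \left(-33 + 1\right)^{2} = \left(-32\right)^{2} = 1024$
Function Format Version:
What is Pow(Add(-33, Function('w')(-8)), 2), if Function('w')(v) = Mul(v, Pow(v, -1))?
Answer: 1024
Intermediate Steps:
Function('w')(v) = 1
Pow(Add(-33, Function('w')(-8)), 2) = Pow(Add(-33, 1), 2) = Pow(-32, 2) = 1024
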